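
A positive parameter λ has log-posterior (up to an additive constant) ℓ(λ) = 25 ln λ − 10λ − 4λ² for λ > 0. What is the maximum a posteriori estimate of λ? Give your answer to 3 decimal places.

λ̂_MAP = 1.250

ℓ'(λ) = 25/λ − 10 − 8λ. Setting this to zero and multiplying by λ: 8λ² + 10λ − 25 = 0.
λ = (−10 + √(10² + 4·8·25)) / (2·8) = (−10 + √900) / 16 = (−10 + 30)/16 = 5/4.
ℓ''(λ) = −25/λ² − 8 < 0, confirming a maximum.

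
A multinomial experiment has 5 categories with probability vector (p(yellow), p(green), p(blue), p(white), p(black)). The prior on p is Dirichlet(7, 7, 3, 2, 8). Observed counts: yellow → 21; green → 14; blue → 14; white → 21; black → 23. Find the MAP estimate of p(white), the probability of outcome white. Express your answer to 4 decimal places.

The posterior is Dirichlet(αᵢ + nᵢ) = Dirichlet(28, 21, 17, 23, 31).
For a Dirichlet(a₁,…,a_K) with all aᵢ > 1, the mode has j-th component (aⱼ − 1)/(Σaᵢ − K).
Here Σaᵢ = 120 and K = 5, so p(white) = (23 − 1)/(120 − 5) = 22/115 ≈ 0.1913.

MAP estimate of p(white) = 0.1913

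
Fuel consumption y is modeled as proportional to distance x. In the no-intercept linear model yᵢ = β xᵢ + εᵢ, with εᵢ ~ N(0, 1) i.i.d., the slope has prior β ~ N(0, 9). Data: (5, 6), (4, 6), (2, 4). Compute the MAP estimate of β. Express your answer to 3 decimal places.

log p(β | y) = −Σ(yᵢ − βxᵢ)²/(2·1) − β²/(2·9) + const.
Setting the derivative to zero: Σxᵢ(yᵢ − βxᵢ)/1 − β/9 = 0, so β = Σxᵢyᵢ / (Σxᵢ² + σ²/τ²).
Σxᵢyᵢ = 5·6 + 4·6 + 2·4 = 62; Σxᵢ² = 45; σ²/τ² = 1/9.
β̂_MAP = 62 / (45 + 1/9) = 62/(406/9) = 279/203 ≈ 1.374.

β̂_MAP = 1.374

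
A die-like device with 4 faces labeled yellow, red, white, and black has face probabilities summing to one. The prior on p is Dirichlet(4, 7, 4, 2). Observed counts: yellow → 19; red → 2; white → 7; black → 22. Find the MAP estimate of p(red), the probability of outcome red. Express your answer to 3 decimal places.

The posterior is Dirichlet(αᵢ + nᵢ) = Dirichlet(23, 9, 11, 24).
For a Dirichlet(a₁,…,a_K) with all aᵢ > 1, the mode has j-th component (aⱼ − 1)/(Σaᵢ − K).
Here Σaᵢ = 67 and K = 4, so p(red) = (9 − 1)/(67 − 4) = 8/63 ≈ 0.127.

MAP estimate of p(red) = 0.127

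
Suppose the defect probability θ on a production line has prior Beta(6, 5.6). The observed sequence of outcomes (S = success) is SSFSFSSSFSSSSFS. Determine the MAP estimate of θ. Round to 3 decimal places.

θ̂_MAP = 0.650

Prior: Beta(6, 5.6).
Data: 11 successes in 15 trials (from the sequence). The binomial likelihood contributes θ^11(1−θ)^4, so the posterior is Beta(6+11, 5.6+4) = Beta(17, 9.6).
For Beta(a, b) with a, b > 1 the mode is (a−1)/(a+b−2) = 16/24.6 ≈ 0.650.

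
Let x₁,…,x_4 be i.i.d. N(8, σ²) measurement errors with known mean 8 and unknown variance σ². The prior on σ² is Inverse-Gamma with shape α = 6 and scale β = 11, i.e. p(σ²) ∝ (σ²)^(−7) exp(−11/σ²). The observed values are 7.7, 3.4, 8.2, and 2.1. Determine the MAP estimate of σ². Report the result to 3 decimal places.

Sum of squared deviations about the known mean: SS = (7.7−8)² + (3.4−8)² + (8.2−8)² + (2.1−8)² = 56.1.
The Normal likelihood contributes (σ²)^(−n/2) exp(−SS/(2σ²)), so the posterior is Inverse-Gamma(α + n/2, β + SS/2) = Inverse-Gamma(8, 39.05).
The mode of Inverse-Gamma(a, b) is b/(a+1) = 39.05/9 ≈ 4.339.

σ̂²_MAP = 4.339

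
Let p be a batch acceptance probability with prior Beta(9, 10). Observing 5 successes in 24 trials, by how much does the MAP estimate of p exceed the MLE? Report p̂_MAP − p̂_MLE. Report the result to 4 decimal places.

Posterior is Beta(14, 29); MAP = (14−1)/(43−2) = 13/41 ≈ 0.31707.
MLE ignores the prior: p̂_MLE = k/n = 5/24 ≈ 0.20833.
Difference = 13/41 − 5/24 = 107/984 ≈ 0.1087.

MAP − MLE = 0.1087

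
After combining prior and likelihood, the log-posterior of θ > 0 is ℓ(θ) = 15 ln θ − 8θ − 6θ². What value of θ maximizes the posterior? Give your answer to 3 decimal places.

θ̂_MAP = 0.833

ℓ'(θ) = 15/θ − 8 − 12θ. Setting this to zero and multiplying by θ: 12θ² + 8θ − 15 = 0.
θ = (−8 + √(8² + 4·12·15)) / (2·12) = (−8 + √784) / 24 = (−8 + 28)/24 = 5/6.
ℓ''(θ) = −15/θ² − 12 < 0, confirming a maximum.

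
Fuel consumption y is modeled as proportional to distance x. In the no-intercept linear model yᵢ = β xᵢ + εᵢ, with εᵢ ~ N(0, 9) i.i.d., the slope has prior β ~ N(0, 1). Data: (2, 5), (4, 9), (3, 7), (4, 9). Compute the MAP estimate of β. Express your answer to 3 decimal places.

log p(β | y) = −Σ(yᵢ − βxᵢ)²/(2·9) − β²/(2·1) + const.
Setting the derivative to zero: Σxᵢ(yᵢ − βxᵢ)/9 − β/1 = 0, so β = Σxᵢyᵢ / (Σxᵢ² + σ²/τ²).
Σxᵢyᵢ = 2·5 + 4·9 + 3·7 + 4·9 = 103; Σxᵢ² = 45; σ²/τ² = 9.
β̂_MAP = 103 / (45 + 9) = 103/54 ≈ 1.907.

β̂_MAP = 1.907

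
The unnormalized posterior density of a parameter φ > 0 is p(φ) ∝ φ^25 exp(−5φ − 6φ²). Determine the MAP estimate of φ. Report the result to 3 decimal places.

ℓ'(φ) = 25/φ − 5 − 12φ. Setting this to zero and multiplying by φ: 12φ² + 5φ − 25 = 0.
φ = (−5 + √(5² + 4·12·25)) / (2·12) = (−5 + √1225) / 24 = (−5 + 35)/24 = 5/4.
ℓ''(φ) = −25/φ² − 12 < 0, confirming a maximum.

φ̂_MAP = 1.250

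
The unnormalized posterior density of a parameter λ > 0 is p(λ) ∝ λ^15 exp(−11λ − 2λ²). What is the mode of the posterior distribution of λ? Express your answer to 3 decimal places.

ℓ'(λ) = 15/λ − 11 − 4λ. Setting this to zero and multiplying by λ: 4λ² + 11λ − 15 = 0.
λ = (−11 + √(11² + 4·4·15)) / (2·4) = (−11 + √361) / 8 = (−11 + 19)/8 = 1.
ℓ''(λ) = −15/λ² − 4 < 0, confirming a maximum.

λ̂_MAP = 1.000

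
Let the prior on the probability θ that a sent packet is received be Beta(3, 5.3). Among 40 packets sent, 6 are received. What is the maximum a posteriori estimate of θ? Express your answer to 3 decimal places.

Prior: Beta(3, 5.3).
Data: 6 successes in 40 trials. The binomial likelihood contributes θ^6(1−θ)^34, so the posterior is Beta(3+6, 5.3+34) = Beta(9, 39.3).
For Beta(a, b) with a, b > 1 the mode is (a−1)/(a+b−2) = 8/46.3 ≈ 0.173.

θ̂_MAP = 0.173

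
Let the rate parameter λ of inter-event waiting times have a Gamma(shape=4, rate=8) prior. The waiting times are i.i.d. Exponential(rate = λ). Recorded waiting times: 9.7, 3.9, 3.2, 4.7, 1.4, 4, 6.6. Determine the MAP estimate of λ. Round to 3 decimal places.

λ̂_MAP = 0.241

The Exponential(rate=λ) likelihood is ∝ λ^n e^(−λΣtᵢ). Here n = 7 and Σtᵢ = 9.7 + 3.9 + 3.2 + 4.7 + 1.4 + 4 + 6.6 = 33.5.
Posterior ∝ λ^3e^(−8λ) · λ^7e^(−33.5λ) = λ^10e^(−41.5λ), i.e. Gamma(11, 41.5).
Mode = (a−1)/b = 10/41.5 ≈ 0.241.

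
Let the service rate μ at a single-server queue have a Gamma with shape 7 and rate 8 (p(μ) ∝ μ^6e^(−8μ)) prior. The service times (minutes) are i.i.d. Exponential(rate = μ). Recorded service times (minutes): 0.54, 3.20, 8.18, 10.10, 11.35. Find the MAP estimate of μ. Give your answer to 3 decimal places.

The Exponential(rate=μ) likelihood is ∝ μ^n e^(−μΣtᵢ). Here n = 5 and Σtᵢ = 0.54 + 3.20 + 8.18 + 10.10 + 11.35 = 33.37.
Posterior ∝ μ^6e^(−8μ) · μ^5e^(−33.37μ) = μ^11e^(−41.37μ), i.e. Gamma(12, 41.37).
Mode = (a−1)/b = 11/41.37 ≈ 0.266.

μ̂_MAP = 0.266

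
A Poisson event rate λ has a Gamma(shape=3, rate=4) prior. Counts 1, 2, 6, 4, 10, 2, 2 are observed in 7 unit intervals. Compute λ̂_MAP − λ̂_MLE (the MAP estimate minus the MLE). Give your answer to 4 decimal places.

MAP − MLE = -1.2208

Σxᵢ = 27. Posterior is Gamma(30, 11); MAP = (30−1)/11 = 29/11 ≈ 2.63636.
MLE = x̄ = 27/7 ≈ 3.85714.
Difference = 29/11 − 27/7 = -94/77 ≈ -1.2208.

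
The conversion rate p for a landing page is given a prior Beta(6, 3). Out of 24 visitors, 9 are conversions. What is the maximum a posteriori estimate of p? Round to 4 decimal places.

Prior: Beta(6, 3).
Data: 9 successes in 24 trials. The binomial likelihood contributes p^9(1−p)^15, so the posterior is Beta(6+9, 3+15) = Beta(15, 18).
For Beta(a, b) with a, b > 1 the mode is (a−1)/(a+b−2) = 14/31 ≈ 0.4516.

p̂_MAP = 0.4516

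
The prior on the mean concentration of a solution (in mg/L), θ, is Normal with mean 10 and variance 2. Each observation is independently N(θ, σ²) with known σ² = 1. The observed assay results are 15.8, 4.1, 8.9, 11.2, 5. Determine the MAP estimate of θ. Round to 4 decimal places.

n = 5; x̄ = (15.8 + 4.1 + 8.9 + 11.2 + 5)/5 = 45/5 = 9.
For a Normal prior and Normal likelihood with known variance, the posterior is Normal; its mode equals its mean, the precision-weighted average.
Prior precision 1/σ₀² = 1/2 = 0.5; data precision n/σ² = 5/1 = 5.
θ̂ = (0.5·10 + 5·9) / (0.5 + 5) = 50/5.5 = 100/11 ≈ 9.0909.

θ̂_MAP = 9.0909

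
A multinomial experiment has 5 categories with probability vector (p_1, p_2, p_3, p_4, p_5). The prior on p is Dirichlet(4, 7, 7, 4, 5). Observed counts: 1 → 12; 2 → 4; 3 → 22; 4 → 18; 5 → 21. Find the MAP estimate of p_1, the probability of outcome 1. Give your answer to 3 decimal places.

The posterior is Dirichlet(αᵢ + nᵢ) = Dirichlet(16, 11, 29, 22, 26).
For a Dirichlet(a₁,…,a_K) with all aᵢ > 1, the mode has j-th component (aⱼ − 1)/(Σaᵢ − K).
Here Σaᵢ = 104 and K = 5, so p_1 = (16 − 1)/(104 − 5) = 15/99 ≈ 0.152.

MAP estimate: 0.152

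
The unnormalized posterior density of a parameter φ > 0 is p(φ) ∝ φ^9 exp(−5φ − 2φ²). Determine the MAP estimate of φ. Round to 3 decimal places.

φ̂_MAP = 1.000

ℓ'(φ) = 9/φ − 5 − 4φ. Setting this to zero and multiplying by φ: 4φ² + 5φ − 9 = 0.
φ = (−5 + √(5² + 4·4·9)) / (2·4) = (−5 + √169) / 8 = (−5 + 13)/8 = 1.
ℓ''(φ) = −9/φ² − 4 < 0, confirming a maximum.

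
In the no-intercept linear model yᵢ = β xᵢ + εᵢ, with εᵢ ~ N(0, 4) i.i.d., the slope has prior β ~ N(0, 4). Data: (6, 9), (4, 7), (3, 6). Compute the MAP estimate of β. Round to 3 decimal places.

log p(β | y) = −Σ(yᵢ − βxᵢ)²/(2·4) − β²/(2·4) + const.
Setting the derivative to zero: Σxᵢ(yᵢ − βxᵢ)/4 − β/4 = 0, so β = Σxᵢyᵢ / (Σxᵢ² + σ²/τ²).
Σxᵢyᵢ = 6·9 + 4·7 + 3·6 = 100; Σxᵢ² = 61; σ²/τ² = 1.
β̂_MAP = 100 / (61 + 1) = 100/62 ≈ 1.613.

β̂_MAP = 1.613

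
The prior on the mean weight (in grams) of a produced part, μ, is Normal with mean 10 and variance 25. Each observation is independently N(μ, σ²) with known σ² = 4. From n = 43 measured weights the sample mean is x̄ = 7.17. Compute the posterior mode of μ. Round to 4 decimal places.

μ̂_MAP = 7.1805

n = 43, x̄ = 7.17.
For a Normal prior and Normal likelihood with known variance, the posterior is Normal; its mode equals its mean, the precision-weighted average.
Prior precision 1/σ₀² = 1/25 = 0.04; data precision n/σ² = 43/4 = 10.75.
μ̂ = (0.04·10 + 10.75·7.17) / (0.04 + 10.75) = 77.4775/10.79 = 30991/4316 ≈ 7.1805.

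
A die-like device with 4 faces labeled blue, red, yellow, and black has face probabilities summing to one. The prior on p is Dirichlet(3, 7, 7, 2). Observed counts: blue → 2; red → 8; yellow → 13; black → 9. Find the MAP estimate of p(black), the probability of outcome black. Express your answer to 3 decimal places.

MAP estimate of p(black) = 0.213

The posterior is Dirichlet(αᵢ + nᵢ) = Dirichlet(5, 15, 20, 11).
For a Dirichlet(a₁,…,a_K) with all aᵢ > 1, the mode has j-th component (aⱼ − 1)/(Σaᵢ − K).
Here Σaᵢ = 51 and K = 4, so p(black) = (11 − 1)/(51 − 4) = 10/47 ≈ 0.213.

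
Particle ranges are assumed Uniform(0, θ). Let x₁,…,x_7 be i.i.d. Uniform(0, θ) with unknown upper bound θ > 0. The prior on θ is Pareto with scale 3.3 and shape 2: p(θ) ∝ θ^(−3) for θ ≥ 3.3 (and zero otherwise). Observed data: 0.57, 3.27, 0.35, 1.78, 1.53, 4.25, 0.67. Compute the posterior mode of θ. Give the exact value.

The Uniform(0, θ) likelihood is θ^(−n) for θ ≥ max(xᵢ), zero otherwise. Here max(xᵢ) = 4.25.
Posterior ∝ θ^(−3) · θ^(−7) = θ^(−10) on θ ≥ max(3.3, 4.25) = 4.25.
This density is strictly decreasing in θ, so the posterior mode lies at the lower boundary of the support.

θ̂_MAP = 4.25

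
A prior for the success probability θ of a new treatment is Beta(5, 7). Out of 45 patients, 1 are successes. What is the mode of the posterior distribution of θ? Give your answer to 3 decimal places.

Prior: Beta(5, 7).
Data: 1 success in 45 trials. The binomial likelihood contributes θ(1−θ)^44, so the posterior is Beta(5+1, 7+44) = Beta(6, 51).
For Beta(a, b) with a, b > 1 the mode is (a−1)/(a+b−2) = 5/55 ≈ 0.091.

θ̂_MAP = 0.091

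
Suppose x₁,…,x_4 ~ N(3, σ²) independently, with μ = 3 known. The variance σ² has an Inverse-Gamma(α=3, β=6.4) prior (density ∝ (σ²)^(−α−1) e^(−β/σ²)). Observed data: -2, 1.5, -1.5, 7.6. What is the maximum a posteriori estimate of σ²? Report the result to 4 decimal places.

σ̂²_MAP = 6.7883

Sum of squared deviations about the known mean: SS = (-2−3)² + (1.5−3)² + (-1.5−3)² + (7.6−3)² = 68.66.
The Normal likelihood contributes (σ²)^(−n/2) exp(−SS/(2σ²)), so the posterior is Inverse-Gamma(α + n/2, β + SS/2) = Inverse-Gamma(5, 40.73).
The mode of Inverse-Gamma(a, b) is b/(a+1) = 40.73/6 ≈ 6.7883.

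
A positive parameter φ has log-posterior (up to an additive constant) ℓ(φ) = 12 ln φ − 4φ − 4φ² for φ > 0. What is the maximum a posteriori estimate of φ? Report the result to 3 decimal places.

ℓ'(φ) = 12/φ − 4 − 8φ. Setting this to zero and multiplying by φ: 8φ² + 4φ − 12 = 0.
φ = (−4 + √(4² + 4·8·12)) / (2·8) = (−4 + √400) / 16 = (−4 + 20)/16 = 1.
ℓ''(φ) = −12/φ² − 8 < 0, confirming a maximum.

φ̂_MAP = 1.000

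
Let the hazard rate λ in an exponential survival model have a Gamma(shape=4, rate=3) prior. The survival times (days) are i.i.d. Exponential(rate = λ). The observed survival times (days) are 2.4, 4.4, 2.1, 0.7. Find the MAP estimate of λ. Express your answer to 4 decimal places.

λ̂_MAP = 0.5556

The Exponential(rate=λ) likelihood is ∝ λ^n e^(−λΣtᵢ). Here n = 4 and Σtᵢ = 2.4 + 4.4 + 2.1 + 0.7 = 9.6.
Posterior ∝ λ^3e^(−3λ) · λ^4e^(−9.6λ) = λ^7e^(−12.6λ), i.e. Gamma(8, 12.6).
Mode = (a−1)/b = 7/12.6 ≈ 0.5556.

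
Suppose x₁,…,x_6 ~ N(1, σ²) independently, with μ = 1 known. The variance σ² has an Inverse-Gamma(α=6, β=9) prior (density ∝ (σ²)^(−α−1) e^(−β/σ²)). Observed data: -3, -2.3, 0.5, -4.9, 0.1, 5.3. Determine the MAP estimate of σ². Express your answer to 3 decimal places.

Sum of squared deviations about the known mean: SS = (-3−1)² + (-2.3−1)² + (0.5−1)² + (-4.9−1)² + (0.1−1)² + (5.3−1)² = 81.25.
The Normal likelihood contributes (σ²)^(−n/2) exp(−SS/(2σ²)), so the posterior is Inverse-Gamma(α + n/2, β + SS/2) = Inverse-Gamma(9, 49.625).
The mode of Inverse-Gamma(a, b) is b/(a+1) = 49.625/10 ≈ 4.963.

σ̂²_MAP = 4.963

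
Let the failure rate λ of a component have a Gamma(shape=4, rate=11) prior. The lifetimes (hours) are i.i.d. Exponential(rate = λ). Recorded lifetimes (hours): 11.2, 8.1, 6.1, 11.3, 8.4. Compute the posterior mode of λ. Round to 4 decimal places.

The Exponential(rate=λ) likelihood is ∝ λ^n e^(−λΣtᵢ). Here n = 5 and Σtᵢ = 11.2 + 8.1 + 6.1 + 11.3 + 8.4 = 45.1.
Posterior ∝ λ^3e^(−11λ) · λ^5e^(−45.1λ) = λ^8e^(−56.1λ), i.e. Gamma(9, 56.1).
Mode = (a−1)/b = 8/56.1 ≈ 0.1426.

λ̂_MAP = 0.1426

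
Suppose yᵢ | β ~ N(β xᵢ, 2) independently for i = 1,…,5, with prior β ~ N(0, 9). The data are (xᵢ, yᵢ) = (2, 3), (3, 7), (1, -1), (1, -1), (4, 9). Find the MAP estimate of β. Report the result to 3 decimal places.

β̂_MAP = 1.954

log p(β | y) = −Σ(yᵢ − βxᵢ)²/(2·2) − β²/(2·9) + const.
Setting the derivative to zero: Σxᵢ(yᵢ − βxᵢ)/2 − β/9 = 0, so β = Σxᵢyᵢ / (Σxᵢ² + σ²/τ²).
Σxᵢyᵢ = 2·3 + 3·7 + 1·(-1) + 1·(-1) + 4·9 = 61; Σxᵢ² = 31; σ²/τ² = 2/9.
β̂_MAP = 61 / (31 + 2/9) = 61/(281/9) = 549/281 ≈ 1.954.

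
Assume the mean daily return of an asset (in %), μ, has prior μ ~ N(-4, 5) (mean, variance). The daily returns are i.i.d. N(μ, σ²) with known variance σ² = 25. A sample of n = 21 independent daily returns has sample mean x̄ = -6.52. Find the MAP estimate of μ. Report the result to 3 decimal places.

n = 21, x̄ = -6.52.
For a Normal prior and Normal likelihood with known variance, the posterior is Normal; its mode equals its mean, the precision-weighted average.
Prior precision 1/σ₀² = 1/5 = 0.2; data precision n/σ² = 21/25 = 0.84.
μ̂ = (0.2·(-4) + 0.84·(-6.52)) / (0.2 + 0.84) = (-6.2768)/1.04 = -3923/650 ≈ -6.035.

μ̂_MAP = -6.035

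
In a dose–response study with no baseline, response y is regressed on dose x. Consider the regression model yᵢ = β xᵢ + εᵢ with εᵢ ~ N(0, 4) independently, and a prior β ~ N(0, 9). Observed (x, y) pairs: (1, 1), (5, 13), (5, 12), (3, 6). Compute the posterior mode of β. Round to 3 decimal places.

log p(β | y) = −Σ(yᵢ − βxᵢ)²/(2·4) − β²/(2·9) + const.
Setting the derivative to zero: Σxᵢ(yᵢ − βxᵢ)/4 − β/9 = 0, so β = Σxᵢyᵢ / (Σxᵢ² + σ²/τ²).
Σxᵢyᵢ = 1·1 + 5·13 + 5·12 + 3·6 = 144; Σxᵢ² = 60; σ²/τ² = 4/9.
β̂_MAP = 144 / (60 + 4/9) = 144/(544/9) = 81/34 ≈ 2.382.

β̂_MAP = 2.382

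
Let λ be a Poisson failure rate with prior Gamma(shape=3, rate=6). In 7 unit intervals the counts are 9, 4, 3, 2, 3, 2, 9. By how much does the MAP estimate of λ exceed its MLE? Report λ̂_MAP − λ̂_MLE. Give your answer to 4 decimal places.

Σxᵢ = 32. Posterior is Gamma(35, 13); MAP = (35−1)/13 = 34/13 ≈ 2.61538.
MLE = x̄ = 32/7 ≈ 4.57143.
Difference = 34/13 − 32/7 = -178/91 ≈ -1.9560.

MAP − MLE = -1.9560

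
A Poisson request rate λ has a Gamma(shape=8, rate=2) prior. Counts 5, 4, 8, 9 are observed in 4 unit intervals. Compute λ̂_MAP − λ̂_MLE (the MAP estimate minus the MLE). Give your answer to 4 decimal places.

MAP − MLE = -1.0000

Σxᵢ = 26. Posterior is Gamma(34, 6); MAP = (34−1)/6 = 33/6 ≈ 5.50000.
MLE = x̄ = 26/4 ≈ 6.50000.
Difference = 33/6 − 26/4 = -1 ≈ -1.0000.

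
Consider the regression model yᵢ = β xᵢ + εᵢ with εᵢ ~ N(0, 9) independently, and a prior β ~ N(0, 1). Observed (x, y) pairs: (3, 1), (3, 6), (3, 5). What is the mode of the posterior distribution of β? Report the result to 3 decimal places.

β̂_MAP = 1.000

log p(β | y) = −Σ(yᵢ − βxᵢ)²/(2·9) − β²/(2·1) + const.
Setting the derivative to zero: Σxᵢ(yᵢ − βxᵢ)/9 − β/1 = 0, so β = Σxᵢyᵢ / (Σxᵢ² + σ²/τ²).
Σxᵢyᵢ = 3·1 + 3·6 + 3·5 = 36; Σxᵢ² = 27; σ²/τ² = 9.
β̂_MAP = 36 / (27 + 9) = 36/36 ≈ 1.000.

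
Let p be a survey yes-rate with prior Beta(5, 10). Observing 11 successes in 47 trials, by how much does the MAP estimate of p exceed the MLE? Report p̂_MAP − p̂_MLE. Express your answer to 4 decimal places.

Posterior is Beta(16, 46); MAP = (16−1)/(62−2) = 15/60 ≈ 0.25000.
MLE ignores the prior: p̂_MLE = k/n = 11/47 ≈ 0.23404.
Difference = 15/60 − 11/47 = 3/188 ≈ 0.0160.

MAP − MLE = 0.0160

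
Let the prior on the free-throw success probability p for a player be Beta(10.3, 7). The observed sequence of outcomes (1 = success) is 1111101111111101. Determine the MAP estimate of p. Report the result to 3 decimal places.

Prior: Beta(10.3, 7).
Data: 14 successes in 16 trials (from the sequence). The binomial likelihood contributes p^14(1−p)^2, so the posterior is Beta(10.3+14, 7+2) = Beta(24.3, 9).
For Beta(a, b) with a, b > 1 the mode is (a−1)/(a+b−2) = 23.3/31.3 ≈ 0.744.

p̂_MAP = 0.744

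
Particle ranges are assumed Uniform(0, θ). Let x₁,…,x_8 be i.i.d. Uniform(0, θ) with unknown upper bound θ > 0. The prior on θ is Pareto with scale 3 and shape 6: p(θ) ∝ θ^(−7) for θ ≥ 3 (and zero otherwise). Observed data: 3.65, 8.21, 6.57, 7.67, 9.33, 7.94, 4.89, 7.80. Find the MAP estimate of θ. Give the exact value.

θ̂_MAP = 9.33

The Uniform(0, θ) likelihood is θ^(−n) for θ ≥ max(xᵢ), zero otherwise. Here max(xᵢ) = 9.33.
Posterior ∝ θ^(−7) · θ^(−8) = θ^(−15) on θ ≥ max(3, 9.33) = 9.33.
This density is strictly decreasing in θ, so the posterior mode lies at the lower boundary of the support.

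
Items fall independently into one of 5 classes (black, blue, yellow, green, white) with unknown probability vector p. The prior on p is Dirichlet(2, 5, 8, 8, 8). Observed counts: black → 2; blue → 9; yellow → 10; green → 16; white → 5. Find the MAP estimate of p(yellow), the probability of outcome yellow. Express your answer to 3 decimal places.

MAP estimate of p(yellow) = 0.250

The posterior is Dirichlet(αᵢ + nᵢ) = Dirichlet(4, 14, 18, 24, 13).
For a Dirichlet(a₁,…,a_K) with all aᵢ > 1, the mode has j-th component (aⱼ − 1)/(Σaᵢ − K).
Here Σaᵢ = 73 and K = 5, so p(yellow) = (18 − 1)/(73 − 5) = 17/68 ≈ 0.250.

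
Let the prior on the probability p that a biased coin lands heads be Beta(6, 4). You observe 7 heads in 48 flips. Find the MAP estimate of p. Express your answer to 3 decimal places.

p̂_MAP = 0.214

Prior: Beta(6, 4).
Data: 7 successes in 48 trials. The binomial likelihood contributes p^7(1−p)^41, so the posterior is Beta(6+7, 4+41) = Beta(13, 45).
For Beta(a, b) with a, b > 1 the mode is (a−1)/(a+b−2) = 12/56 ≈ 0.214.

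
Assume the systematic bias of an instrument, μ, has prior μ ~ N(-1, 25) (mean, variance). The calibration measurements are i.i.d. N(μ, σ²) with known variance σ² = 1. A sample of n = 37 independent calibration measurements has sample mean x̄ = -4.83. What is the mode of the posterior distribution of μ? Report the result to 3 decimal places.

μ̂_MAP = -4.826

n = 37, x̄ = -4.83.
For a Normal prior and Normal likelihood with known variance, the posterior is Normal; its mode equals its mean, the precision-weighted average.
Prior precision 1/σ₀² = 1/25 = 0.04; data precision n/σ² = 37/1 = 37.
μ̂ = (0.04·(-1) + 37·(-4.83)) / (0.04 + 37) = (-178.75)/37.04 = -17875/3704 ≈ -4.826.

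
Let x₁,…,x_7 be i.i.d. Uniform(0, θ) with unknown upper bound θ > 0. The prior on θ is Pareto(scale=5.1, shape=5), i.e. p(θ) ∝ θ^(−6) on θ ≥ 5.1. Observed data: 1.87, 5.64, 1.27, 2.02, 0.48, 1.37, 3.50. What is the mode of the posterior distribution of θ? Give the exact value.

θ̂_MAP = 5.64

The Uniform(0, θ) likelihood is θ^(−n) for θ ≥ max(xᵢ), zero otherwise. Here max(xᵢ) = 5.64.
Posterior ∝ θ^(−6) · θ^(−7) = θ^(−13) on θ ≥ max(5.1, 5.64) = 5.64.
This density is strictly decreasing in θ, so the posterior mode lies at the lower boundary of the support.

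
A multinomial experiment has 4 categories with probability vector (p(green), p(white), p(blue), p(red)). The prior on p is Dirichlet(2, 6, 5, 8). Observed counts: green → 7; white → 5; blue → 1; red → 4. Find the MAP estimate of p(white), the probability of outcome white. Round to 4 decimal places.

MAP estimate of p(white) = 0.2941

The posterior is Dirichlet(αᵢ + nᵢ) = Dirichlet(9, 11, 6, 12).
For a Dirichlet(a₁,…,a_K) with all aᵢ > 1, the mode has j-th component (aⱼ − 1)/(Σaᵢ − K).
Here Σaᵢ = 38 and K = 4, so p(white) = (11 − 1)/(38 − 4) = 10/34 ≈ 0.2941.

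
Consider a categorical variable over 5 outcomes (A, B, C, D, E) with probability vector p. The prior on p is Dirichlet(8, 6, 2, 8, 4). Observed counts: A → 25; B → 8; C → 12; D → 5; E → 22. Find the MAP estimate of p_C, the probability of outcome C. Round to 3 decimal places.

MAP estimate of p_C = 0.137

The posterior is Dirichlet(αᵢ + nᵢ) = Dirichlet(33, 14, 14, 13, 26).
For a Dirichlet(a₁,…,a_K) with all aᵢ > 1, the mode has j-th component (aⱼ − 1)/(Σaᵢ − K).
Here Σaᵢ = 100 and K = 5, so p_C = (14 − 1)/(100 − 5) = 13/95 ≈ 0.137.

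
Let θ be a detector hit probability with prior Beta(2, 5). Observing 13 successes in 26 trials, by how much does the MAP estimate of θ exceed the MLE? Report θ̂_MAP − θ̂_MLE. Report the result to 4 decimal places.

Posterior is Beta(15, 18); MAP = (15−1)/(33−2) = 14/31 ≈ 0.45161.
MLE ignores the prior: θ̂_MLE = k/n = 13/26 ≈ 0.50000.
Difference = 14/31 − 13/26 = -3/62 ≈ -0.0484.

MAP − MLE = -0.0484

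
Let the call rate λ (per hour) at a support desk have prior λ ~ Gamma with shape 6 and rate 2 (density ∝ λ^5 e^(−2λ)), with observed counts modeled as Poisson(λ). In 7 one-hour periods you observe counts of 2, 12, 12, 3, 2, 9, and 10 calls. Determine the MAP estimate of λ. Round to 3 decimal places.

λ̂_MAP = 6.111

Σxᵢ = 2+12+12+3+2+9+10 = 50, with n = 7.
Posterior ∝ λ^5e^(−2λ) · λ^50e^(−7λ) = λ^55e^(−9λ), i.e. Gamma(shape=56, rate=9).
The mode of a Gamma(a, b) with a ≥ 1 (shape–rate) is (a−1)/b = 55/9 ≈ 6.111.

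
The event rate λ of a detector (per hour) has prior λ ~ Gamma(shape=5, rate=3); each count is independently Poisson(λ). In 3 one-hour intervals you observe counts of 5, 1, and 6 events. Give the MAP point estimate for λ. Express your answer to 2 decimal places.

Σxᵢ = 5+1+6 = 12, with n = 3.
Posterior ∝ λ^4e^(−3λ) · λ^12e^(−3λ) = λ^16e^(−6λ), i.e. Gamma(shape=17, rate=6).
The mode of a Gamma(a, b) with a ≥ 1 (shape–rate) is (a−1)/b = 16/6 ≈ 2.67.

λ̂_MAP = 2.67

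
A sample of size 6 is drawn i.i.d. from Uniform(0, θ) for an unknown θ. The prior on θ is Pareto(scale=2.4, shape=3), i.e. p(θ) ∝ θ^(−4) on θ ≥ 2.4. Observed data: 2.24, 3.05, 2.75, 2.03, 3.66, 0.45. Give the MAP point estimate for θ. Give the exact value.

The Uniform(0, θ) likelihood is θ^(−n) for θ ≥ max(xᵢ), zero otherwise. Here max(xᵢ) = 3.66.
Posterior ∝ θ^(−4) · θ^(−6) = θ^(−10) on θ ≥ max(2.4, 3.66) = 3.66.
This density is strictly decreasing in θ, so the posterior mode lies at the lower boundary of the support.

θ̂_MAP = 3.66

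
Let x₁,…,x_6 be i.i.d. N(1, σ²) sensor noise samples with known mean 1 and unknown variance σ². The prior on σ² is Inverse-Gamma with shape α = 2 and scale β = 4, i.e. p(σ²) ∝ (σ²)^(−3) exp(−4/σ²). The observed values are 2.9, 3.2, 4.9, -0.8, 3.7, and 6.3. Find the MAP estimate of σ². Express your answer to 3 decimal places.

σ̂²_MAP = 5.857

Sum of squared deviations about the known mean: SS = (2.9−1)² + (3.2−1)² + (4.9−1)² + (-0.8−1)² + (3.7−1)² + (6.3−1)² = 62.28.
The Normal likelihood contributes (σ²)^(−n/2) exp(−SS/(2σ²)), so the posterior is Inverse-Gamma(α + n/2, β + SS/2) = Inverse-Gamma(5, 35.14).
The mode of Inverse-Gamma(a, b) is b/(a+1) = 35.14/6 ≈ 5.857.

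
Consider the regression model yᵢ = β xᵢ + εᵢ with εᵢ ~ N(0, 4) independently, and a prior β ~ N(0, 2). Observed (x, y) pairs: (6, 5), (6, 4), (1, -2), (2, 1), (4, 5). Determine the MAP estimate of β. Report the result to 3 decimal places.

log p(β | y) = −Σ(yᵢ − βxᵢ)²/(2·4) − β²/(2·2) + const.
Setting the derivative to zero: Σxᵢ(yᵢ − βxᵢ)/4 − β/2 = 0, so β = Σxᵢyᵢ / (Σxᵢ² + σ²/τ²).
Σxᵢyᵢ = 6·5 + 6·4 + 1·(-2) + 2·1 + 4·5 = 74; Σxᵢ² = 93; σ²/τ² = 2.
β̂_MAP = 74 / (93 + 2) = 74/95 ≈ 0.779.

β̂_MAP = 0.779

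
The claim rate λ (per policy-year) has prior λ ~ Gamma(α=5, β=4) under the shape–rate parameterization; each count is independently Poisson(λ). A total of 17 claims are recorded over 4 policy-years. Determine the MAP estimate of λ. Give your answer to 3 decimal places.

λ̂_MAP = 2.625

Σxᵢ = 17, n = 4.
Posterior ∝ λ^4e^(−4λ) · λ^17e^(−4λ) = λ^21e^(−8λ), i.e. Gamma(shape=22, rate=8).
The mode of a Gamma(a, b) with a ≥ 1 (shape–rate) is (a−1)/b = 21/8 ≈ 2.625.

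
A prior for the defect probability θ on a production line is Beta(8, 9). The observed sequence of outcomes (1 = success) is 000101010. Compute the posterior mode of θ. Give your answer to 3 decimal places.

Prior: Beta(8, 9).
Data: 3 successes in 9 trials (from the sequence). The binomial likelihood contributes θ^3(1−θ)^6, so the posterior is Beta(8+3, 9+6) = Beta(11, 15).
For Beta(a, b) with a, b > 1 the mode is (a−1)/(a+b−2) = 10/24 ≈ 0.417.

θ̂_MAP = 0.417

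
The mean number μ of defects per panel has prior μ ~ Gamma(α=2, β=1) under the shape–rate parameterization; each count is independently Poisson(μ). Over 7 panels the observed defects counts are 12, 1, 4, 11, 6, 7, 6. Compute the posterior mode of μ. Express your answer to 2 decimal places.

Σxᵢ = 12+1+4+11+6+7+6 = 47, with n = 7.
Posterior ∝ μe^(−1μ) · μ^47e^(−7μ) = μ^48e^(−8μ), i.e. Gamma(shape=49, rate=8).
The mode of a Gamma(a, b) with a ≥ 1 (shape–rate) is (a−1)/b = 48/8 ≈ 6.00.

μ̂_MAP = 6.00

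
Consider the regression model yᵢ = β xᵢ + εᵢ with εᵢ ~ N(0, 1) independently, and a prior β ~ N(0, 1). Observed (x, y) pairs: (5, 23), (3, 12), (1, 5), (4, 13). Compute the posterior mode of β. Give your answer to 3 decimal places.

β̂_MAP = 4.000

log p(β | y) = −Σ(yᵢ − βxᵢ)²/(2·1) − β²/(2·1) + const.
Setting the derivative to zero: Σxᵢ(yᵢ − βxᵢ)/1 − β/1 = 0, so β = Σxᵢyᵢ / (Σxᵢ² + σ²/τ²).
Σxᵢyᵢ = 5·23 + 3·12 + 1·5 + 4·13 = 208; Σxᵢ² = 51; σ²/τ² = 1.
β̂_MAP = 208 / (51 + 1) = 208/52 ≈ 4.000.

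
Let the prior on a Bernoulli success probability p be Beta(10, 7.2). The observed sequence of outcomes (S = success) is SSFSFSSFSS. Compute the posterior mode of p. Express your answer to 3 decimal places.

p̂_MAP = 0.635

Prior: Beta(10, 7.2).
Data: 7 successes in 10 trials (from the sequence). The binomial likelihood contributes p^7(1−p)^3, so the posterior is Beta(10+7, 7.2+3) = Beta(17, 10.2).
For Beta(a, b) with a, b > 1 the mode is (a−1)/(a+b−2) = 16/25.2 ≈ 0.635.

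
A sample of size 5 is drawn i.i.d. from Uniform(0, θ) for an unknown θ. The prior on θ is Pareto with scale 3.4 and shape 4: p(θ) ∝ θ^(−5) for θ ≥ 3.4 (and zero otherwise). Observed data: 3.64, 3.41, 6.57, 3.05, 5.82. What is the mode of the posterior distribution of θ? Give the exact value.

θ̂_MAP = 6.57

The Uniform(0, θ) likelihood is θ^(−n) for θ ≥ max(xᵢ), zero otherwise. Here max(xᵢ) = 6.57.
Posterior ∝ θ^(−5) · θ^(−5) = θ^(−10) on θ ≥ max(3.4, 6.57) = 6.57.
This density is strictly decreasing in θ, so the posterior mode lies at the lower boundary of the support.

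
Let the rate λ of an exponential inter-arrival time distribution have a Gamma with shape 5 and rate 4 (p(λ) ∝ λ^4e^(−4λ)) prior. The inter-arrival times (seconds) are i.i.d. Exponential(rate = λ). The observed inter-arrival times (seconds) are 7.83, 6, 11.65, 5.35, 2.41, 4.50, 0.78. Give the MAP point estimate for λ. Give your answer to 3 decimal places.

The Exponential(rate=λ) likelihood is ∝ λ^n e^(−λΣtᵢ). Here n = 7 and Σtᵢ = 7.83 + 6 + 11.65 + 5.35 + 2.41 + 4.50 + 0.78 = 38.52.
Posterior ∝ λ^4e^(−4λ) · λ^7e^(−38.52λ) = λ^11e^(−42.52λ), i.e. Gamma(12, 42.52).
Mode = (a−1)/b = 11/42.52 ≈ 0.259.

λ̂_MAP = 0.259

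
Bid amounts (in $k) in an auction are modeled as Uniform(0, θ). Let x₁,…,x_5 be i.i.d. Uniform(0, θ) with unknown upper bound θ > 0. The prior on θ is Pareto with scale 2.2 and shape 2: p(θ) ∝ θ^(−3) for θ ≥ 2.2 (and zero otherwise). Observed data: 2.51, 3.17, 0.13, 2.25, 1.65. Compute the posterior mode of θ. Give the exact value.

The Uniform(0, θ) likelihood is θ^(−n) for θ ≥ max(xᵢ), zero otherwise. Here max(xᵢ) = 3.17.
Posterior ∝ θ^(−3) · θ^(−5) = θ^(−8) on θ ≥ max(2.2, 3.17) = 3.17.
This density is strictly decreasing in θ, so the posterior mode lies at the lower boundary of the support.

θ̂_MAP = 3.17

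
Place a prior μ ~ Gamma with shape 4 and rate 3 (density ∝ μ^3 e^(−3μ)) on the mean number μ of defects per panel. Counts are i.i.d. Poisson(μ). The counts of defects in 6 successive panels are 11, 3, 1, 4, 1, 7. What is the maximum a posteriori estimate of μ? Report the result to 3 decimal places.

Σxᵢ = 11+3+1+4+1+7 = 27, with n = 6.
Posterior ∝ μ^3e^(−3μ) · μ^27e^(−6μ) = μ^30e^(−9μ), i.e. Gamma(shape=31, rate=9).
The mode of a Gamma(a, b) with a ≥ 1 (shape–rate) is (a−1)/b = 30/9 ≈ 3.333.

μ̂_MAP = 3.333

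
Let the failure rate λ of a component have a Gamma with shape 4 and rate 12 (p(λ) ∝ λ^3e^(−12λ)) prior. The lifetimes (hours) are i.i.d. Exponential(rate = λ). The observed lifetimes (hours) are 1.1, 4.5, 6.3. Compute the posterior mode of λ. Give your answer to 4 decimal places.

The Exponential(rate=λ) likelihood is ∝ λ^n e^(−λΣtᵢ). Here n = 3 and Σtᵢ = 1.1 + 4.5 + 6.3 = 11.9.
Posterior ∝ λ^3e^(−12λ) · λ^3e^(−11.9λ) = λ^6e^(−23.9λ), i.e. Gamma(7, 23.9).
Mode = (a−1)/b = 6/23.9 ≈ 0.2510.

λ̂_MAP = 0.2510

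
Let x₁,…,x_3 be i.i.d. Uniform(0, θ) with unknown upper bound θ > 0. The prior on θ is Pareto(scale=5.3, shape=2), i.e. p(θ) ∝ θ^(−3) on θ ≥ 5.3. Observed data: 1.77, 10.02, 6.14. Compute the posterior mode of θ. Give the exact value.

θ̂_MAP = 10.02

The Uniform(0, θ) likelihood is θ^(−n) for θ ≥ max(xᵢ), zero otherwise. Here max(xᵢ) = 10.02.
Posterior ∝ θ^(−3) · θ^(−3) = θ^(−6) on θ ≥ max(5.3, 10.02) = 10.02.
This density is strictly decreasing in θ, so the posterior mode lies at the lower boundary of the support.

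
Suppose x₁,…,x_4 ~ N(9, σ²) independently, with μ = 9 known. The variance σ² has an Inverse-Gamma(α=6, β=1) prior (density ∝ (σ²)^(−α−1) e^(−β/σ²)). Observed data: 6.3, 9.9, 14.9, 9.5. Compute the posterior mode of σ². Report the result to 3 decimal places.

Sum of squared deviations about the known mean: SS = (6.3−9)² + (9.9−9)² + (14.9−9)² + (9.5−9)² = 43.16.
The Normal likelihood contributes (σ²)^(−n/2) exp(−SS/(2σ²)), so the posterior is Inverse-Gamma(α + n/2, β + SS/2) = Inverse-Gamma(8, 22.58).
The mode of Inverse-Gamma(a, b) is b/(a+1) = 22.58/9 ≈ 2.509.

σ̂²_MAP = 2.509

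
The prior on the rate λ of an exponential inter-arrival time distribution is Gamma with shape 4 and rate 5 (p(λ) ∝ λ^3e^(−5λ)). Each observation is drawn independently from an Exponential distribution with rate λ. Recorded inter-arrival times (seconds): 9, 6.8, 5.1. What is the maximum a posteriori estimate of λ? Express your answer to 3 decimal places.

The Exponential(rate=λ) likelihood is ∝ λ^n e^(−λΣtᵢ). Here n = 3 and Σtᵢ = 9 + 6.8 + 5.1 = 20.9.
Posterior ∝ λ^3e^(−5λ) · λ^3e^(−20.9λ) = λ^6e^(−25.9λ), i.e. Gamma(7, 25.9).
Mode = (a−1)/b = 6/25.9 ≈ 0.232.

λ̂_MAP = 0.232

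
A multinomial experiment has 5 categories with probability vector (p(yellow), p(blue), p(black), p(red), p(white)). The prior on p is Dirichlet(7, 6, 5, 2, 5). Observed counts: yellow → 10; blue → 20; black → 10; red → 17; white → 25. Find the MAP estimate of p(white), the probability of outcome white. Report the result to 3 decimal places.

The posterior is Dirichlet(αᵢ + nᵢ) = Dirichlet(17, 26, 15, 19, 30).
For a Dirichlet(a₁,…,a_K) with all aᵢ > 1, the mode has j-th component (aⱼ − 1)/(Σaᵢ − K).
Here Σaᵢ = 107 and K = 5, so p(white) = (30 − 1)/(107 − 5) = 29/102 ≈ 0.284.

MAP estimate of p(white) = 0.284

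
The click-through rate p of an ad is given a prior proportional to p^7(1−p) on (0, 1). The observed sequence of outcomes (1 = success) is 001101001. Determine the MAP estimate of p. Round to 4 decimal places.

p̂_MAP = 0.6471

The prior density ∝ p^7(1−p)^1 is the kernel of Beta(8, 2).
Data: 4 successes in 9 trials (from the sequence). The binomial likelihood contributes p^4(1−p)^5, so the posterior is Beta(8+4, 2+5) = Beta(12, 7).
For Beta(a, b) with a, b > 1 the mode is (a−1)/(a+b−2) = 11/17 ≈ 0.6471.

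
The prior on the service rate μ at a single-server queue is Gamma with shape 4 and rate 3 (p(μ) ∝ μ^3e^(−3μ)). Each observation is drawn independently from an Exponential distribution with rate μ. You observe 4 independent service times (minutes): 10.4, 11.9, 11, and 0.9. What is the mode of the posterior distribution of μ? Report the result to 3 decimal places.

The Exponential(rate=μ) likelihood is ∝ μ^n e^(−μΣtᵢ). Here n = 4 and Σtᵢ = 10.4 + 11.9 + 11 + 0.9 = 34.2.
Posterior ∝ μ^3e^(−3μ) · μ^4e^(−34.2μ) = μ^7e^(−37.2μ), i.e. Gamma(8, 37.2).
Mode = (a−1)/b = 7/37.2 ≈ 0.188.

μ̂_MAP = 0.188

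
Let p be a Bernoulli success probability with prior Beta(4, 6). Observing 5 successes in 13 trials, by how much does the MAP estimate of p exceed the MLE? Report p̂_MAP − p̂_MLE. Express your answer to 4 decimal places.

Posterior is Beta(9, 14); MAP = (9−1)/(23−2) = 8/21 ≈ 0.38095.
MLE ignores the prior: p̂_MLE = k/n = 5/13 ≈ 0.38462.
Difference = 8/21 − 5/13 = -1/273 ≈ -0.0037.

MAP − MLE = -0.0037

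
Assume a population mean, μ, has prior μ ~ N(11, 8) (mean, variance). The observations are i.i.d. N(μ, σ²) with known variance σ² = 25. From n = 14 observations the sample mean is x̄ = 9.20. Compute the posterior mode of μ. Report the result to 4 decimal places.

μ̂_MAP = 9.5285

n = 14, x̄ = 9.20.
For a Normal prior and Normal likelihood with known variance, the posterior is Normal; its mode equals its mean, the precision-weighted average.
Prior precision 1/σ₀² = 1/8 = 0.125; data precision n/σ² = 14/25 = 0.56.
μ̂ = (0.125·11 + 0.56·9.2) / (0.125 + 0.56) = 6.527/0.685 = 6527/685 ≈ 9.5285.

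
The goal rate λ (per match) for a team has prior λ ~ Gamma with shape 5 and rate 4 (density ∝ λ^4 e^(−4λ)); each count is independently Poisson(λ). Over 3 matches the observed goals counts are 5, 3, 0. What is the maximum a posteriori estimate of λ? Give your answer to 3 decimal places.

λ̂_MAP = 1.714

Σxᵢ = 5+3+0 = 8, with n = 3.
Posterior ∝ λ^4e^(−4λ) · λ^8e^(−3λ) = λ^12e^(−7λ), i.e. Gamma(shape=13, rate=7).
The mode of a Gamma(a, b) with a ≥ 1 (shape–rate) is (a−1)/b = 12/7 ≈ 1.714.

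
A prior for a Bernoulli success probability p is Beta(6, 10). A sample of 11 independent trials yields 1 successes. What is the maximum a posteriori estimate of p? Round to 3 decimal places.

Prior: Beta(6, 10).
Data: 1 success in 11 trials. The binomial likelihood contributes p(1−p)^10, so the posterior is Beta(6+1, 10+10) = Beta(7, 20).
For Beta(a, b) with a, b > 1 the mode is (a−1)/(a+b−2) = 6/25 ≈ 0.240.

p̂_MAP = 0.240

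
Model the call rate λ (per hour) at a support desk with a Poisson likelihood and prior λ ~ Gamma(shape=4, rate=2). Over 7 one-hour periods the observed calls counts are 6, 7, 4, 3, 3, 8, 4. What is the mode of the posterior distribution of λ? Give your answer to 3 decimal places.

Σxᵢ = 6+7+4+3+3+8+4 = 35, with n = 7.
Posterior ∝ λ^3e^(−2λ) · λ^35e^(−7λ) = λ^38e^(−9λ), i.e. Gamma(shape=39, rate=9).
The mode of a Gamma(a, b) with a ≥ 1 (shape–rate) is (a−1)/b = 38/9 ≈ 4.222.

λ̂_MAP = 4.222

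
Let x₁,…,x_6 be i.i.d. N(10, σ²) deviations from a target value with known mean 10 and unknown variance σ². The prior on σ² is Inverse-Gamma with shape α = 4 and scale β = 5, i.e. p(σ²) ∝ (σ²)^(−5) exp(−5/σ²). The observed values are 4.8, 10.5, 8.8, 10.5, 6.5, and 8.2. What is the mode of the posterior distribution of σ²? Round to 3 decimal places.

Sum of squared deviations about the known mean: SS = (4.8−10)² + (10.5−10)² + (8.8−10)² + (10.5−10)² + (6.5−10)² + (8.2−10)² = 44.47.
The Normal likelihood contributes (σ²)^(−n/2) exp(−SS/(2σ²)), so the posterior is Inverse-Gamma(α + n/2, β + SS/2) = Inverse-Gamma(7, 27.235).
The mode of Inverse-Gamma(a, b) is b/(a+1) = 27.235/8 ≈ 3.404.

σ̂²_MAP = 3.404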